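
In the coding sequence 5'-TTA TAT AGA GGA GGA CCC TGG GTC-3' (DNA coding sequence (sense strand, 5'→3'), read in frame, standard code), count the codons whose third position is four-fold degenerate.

Codon 1 TTA (Leu): third position 2-fold.
Codon 2 TAT (Tyr): third position 2-fold.
Codon 3 AGA (Arg): third position 2-fold.
Codon 4 GGA (Gly): third position 4-fold.
Codon 5 GGA (Gly): third position 4-fold.
Codon 6 CCC (Pro): third position 4-fold.
Codon 7 TGG (Trp): third position 1-fold.
Codon 8 GTC (Val): third position 4-fold.
Four-fold degenerate third positions: 4.

4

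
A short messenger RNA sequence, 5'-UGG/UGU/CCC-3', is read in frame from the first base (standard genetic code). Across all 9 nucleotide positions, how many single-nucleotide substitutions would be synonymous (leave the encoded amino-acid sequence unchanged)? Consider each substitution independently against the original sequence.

Codon 1 (UGG, Trp): 0 synonymous substitutions.
Codon 2 (UGU, Cys): 1 synonymous substitution.
Codon 3 (CCC, Pro): 3 synonymous substitutions.
Total: 0 + 1 + 3 = 4.

4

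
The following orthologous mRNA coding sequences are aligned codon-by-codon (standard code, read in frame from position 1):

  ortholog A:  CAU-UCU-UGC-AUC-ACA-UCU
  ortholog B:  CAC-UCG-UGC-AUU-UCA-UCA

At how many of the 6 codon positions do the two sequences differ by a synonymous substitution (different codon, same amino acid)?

4

Codon 1: CAU His / CAC His — synonymous.
Codon 2: UCU Ser / UCG Ser — synonymous.
Codon 3: UGC Cys / UGC Cys — identical.
Codon 4: AUC Ile / AUU Ile — synonymous.
Codon 5: ACA Thr / UCA Ser — nonsynonymous.
Codon 6: UCU Ser / UCA Ser — synonymous.
Synonymous differences: 4.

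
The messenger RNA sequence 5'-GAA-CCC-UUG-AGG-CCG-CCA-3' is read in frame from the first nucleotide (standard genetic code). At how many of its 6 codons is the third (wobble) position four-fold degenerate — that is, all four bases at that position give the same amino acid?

3

Codon 1 GAA (Glu): third position 2-fold.
Codon 2 CCC (Pro): third position 4-fold.
Codon 3 UUG (Leu): third position 2-fold.
Codon 4 AGG (Arg): third position 2-fold.
Codon 5 CCG (Pro): third position 4-fold.
Codon 6 CCA (Pro): third position 4-fold.
Four-fold degenerate third positions: 3.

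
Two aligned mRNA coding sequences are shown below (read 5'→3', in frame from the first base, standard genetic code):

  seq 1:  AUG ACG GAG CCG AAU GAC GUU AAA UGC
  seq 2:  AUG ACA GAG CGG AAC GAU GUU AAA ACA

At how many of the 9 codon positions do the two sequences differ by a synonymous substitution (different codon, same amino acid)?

3

Codon 1: AUG Met / AUG Met — identical.
Codon 2: ACG Thr / ACA Thr — synonymous.
Codon 3: GAG Glu / GAG Glu — identical.
Codon 4: CCG Pro / CGG Arg — nonsynonymous.
Codon 5: AAU Asn / AAC Asn — synonymous.
Codon 6: GAC Asp / GAU Asp — synonymous.
Codon 7: GUU Val / GUU Val — identical.
Codon 8: AAA Lys / AAA Lys — identical.
Codon 9: UGC Cys / ACA Thr — nonsynonymous.
Synonymous differences: 3.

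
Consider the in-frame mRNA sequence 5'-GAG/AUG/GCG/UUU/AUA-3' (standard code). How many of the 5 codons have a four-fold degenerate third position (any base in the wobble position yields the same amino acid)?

1

Codon 1 GAG (Glu): third position 2-fold.
Codon 2 AUG (Met): third position 1-fold.
Codon 3 GCG (Ala): third position 4-fold.
Codon 4 UUU (Phe): third position 2-fold.
Codon 5 AUA (Ile): third position 3-fold.
Four-fold degenerate third positions: 1.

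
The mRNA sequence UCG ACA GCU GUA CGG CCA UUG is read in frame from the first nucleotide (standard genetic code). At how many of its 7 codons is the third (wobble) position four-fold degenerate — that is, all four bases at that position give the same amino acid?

Codon 1 UCG (Ser): third position 4-fold.
Codon 2 ACA (Thr): third position 4-fold.
Codon 3 GCU (Ala): third position 4-fold.
Codon 4 GUA (Val): third position 4-fold.
Codon 5 CGG (Arg): third position 4-fold.
Codon 6 CCA (Pro): third position 4-fold.
Codon 7 UUG (Leu): third position 2-fold.
Four-fold degenerate third positions: 6.

6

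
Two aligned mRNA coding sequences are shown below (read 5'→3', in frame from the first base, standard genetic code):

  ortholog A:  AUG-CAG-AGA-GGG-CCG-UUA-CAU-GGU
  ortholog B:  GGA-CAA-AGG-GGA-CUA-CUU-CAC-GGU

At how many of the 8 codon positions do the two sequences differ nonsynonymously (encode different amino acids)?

Codon 1: AUG Met / GGA Gly — nonsynonymous.
Codon 2: CAG Gln / CAA Gln — synonymous.
Codon 3: AGA Arg / AGG Arg — synonymous.
Codon 4: GGG Gly / GGA Gly — synonymous.
Codon 5: CCG Pro / CUA Leu — nonsynonymous.
Codon 6: UUA Leu / CUU Leu — synonymous.
Codon 7: CAU His / CAC His — synonymous.
Codon 8: GGU Gly / GGU Gly — identical.
Nonsynonymous differences: 2.

2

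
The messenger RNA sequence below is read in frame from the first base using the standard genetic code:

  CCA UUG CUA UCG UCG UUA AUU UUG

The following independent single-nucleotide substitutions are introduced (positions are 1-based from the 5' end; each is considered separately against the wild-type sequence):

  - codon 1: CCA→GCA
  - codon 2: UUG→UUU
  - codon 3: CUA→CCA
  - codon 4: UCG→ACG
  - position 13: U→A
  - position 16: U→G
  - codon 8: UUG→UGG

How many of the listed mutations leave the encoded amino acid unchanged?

0

Codon 1: CCA (Pro) → GCA (Ala) — missense.
Codon 2: UUG (Leu) → UUU (Phe) — missense.
Codon 3: CUA (Leu) → CCA (Pro) — missense.
Codon 4: UCG (Ser) → ACG (Thr) — missense.
Codon 5: UCG (Ser) → ACG (Thr) — missense.
Codon 6: UUA (Leu) → GUA (Val) — missense.
Codon 8: UUG (Leu) → UGG (Trp) — missense.
Synonymous: 0 of 7.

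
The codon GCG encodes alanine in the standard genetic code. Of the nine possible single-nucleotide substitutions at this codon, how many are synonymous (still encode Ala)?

3

Position 1: none → 0 synonymous.
Position 2: none → 0 synonymous.
Position 3: GCU, GCC, GCA → 3 synonymous.
Total: 0 + 0 + 3 = 3.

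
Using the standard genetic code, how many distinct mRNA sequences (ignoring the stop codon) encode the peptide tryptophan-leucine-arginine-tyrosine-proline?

Trp: 1 codon.
Leu: 6 codons.
Arg: 6 codons.
Tyr: 2 codons.
Pro: 4 codons.
1 × 6 × 6 × 2 × 4 = 288.

288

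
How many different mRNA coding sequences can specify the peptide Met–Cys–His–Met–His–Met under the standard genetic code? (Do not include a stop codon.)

Met: 1 codon.
Cys: 2 codons.
His: 2 codons.
Met: 1 codon.
His: 2 codons.
Met: 1 codon.
1 × 2 × 2 × 1 × 2 × 1 = 8.

8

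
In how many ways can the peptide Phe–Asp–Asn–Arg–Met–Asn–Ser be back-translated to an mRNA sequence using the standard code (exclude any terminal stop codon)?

Phe: 2 codons.
Asp: 2 codons.
Asn: 2 codons.
Arg: 6 codons.
Met: 1 codon.
Asn: 2 codons.
Ser: 6 codons.
2 × 2 × 2 × 6 × 1 × 2 × 6 = 576.

576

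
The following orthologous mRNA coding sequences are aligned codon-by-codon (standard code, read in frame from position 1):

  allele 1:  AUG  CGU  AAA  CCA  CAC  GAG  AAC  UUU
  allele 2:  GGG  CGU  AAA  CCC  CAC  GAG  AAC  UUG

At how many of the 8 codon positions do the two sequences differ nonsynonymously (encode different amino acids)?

2

Codon 1: AUG Met / GGG Gly — nonsynonymous.
Codon 2: CGU Arg / CGU Arg — identical.
Codon 3: AAA Lys / AAA Lys — identical.
Codon 4: CCA Pro / CCC Pro — synonymous.
Codon 5: CAC His / CAC His — identical.
Codon 6: GAG Glu / GAG Glu — identical.
Codon 7: AAC Asn / AAC Asn — identical.
Codon 8: UUU Phe / UUG Leu — nonsynonymous.
Nonsynonymous differences: 2.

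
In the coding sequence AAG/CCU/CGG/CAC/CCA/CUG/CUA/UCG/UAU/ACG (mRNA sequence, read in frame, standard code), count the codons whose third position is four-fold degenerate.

7

Codon 1 AAG (Lys): third position 2-fold.
Codon 2 CCU (Pro): third position 4-fold.
Codon 3 CGG (Arg): third position 4-fold.
Codon 4 CAC (His): third position 2-fold.
Codon 5 CCA (Pro): third position 4-fold.
Codon 6 CUG (Leu): third position 4-fold.
Codon 7 CUA (Leu): third position 4-fold.
Codon 8 UCG (Ser): third position 4-fold.
Codon 9 UAU (Tyr): third position 2-fold.
Codon 10 ACG (Thr): third position 4-fold.
Four-fold degenerate third positions: 7.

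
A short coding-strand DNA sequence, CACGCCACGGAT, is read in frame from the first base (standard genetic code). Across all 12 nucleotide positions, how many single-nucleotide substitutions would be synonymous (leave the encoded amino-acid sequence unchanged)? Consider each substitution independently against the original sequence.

8

Codon 1 (CAC, His): 1 synonymous substitution.
Codon 2 (GCC, Ala): 3 synonymous substitutions.
Codon 3 (ACG, Thr): 3 synonymous substitutions.
Codon 4 (GAT, Asp): 1 synonymous substitution.
Total: 1 + 3 + 3 + 1 = 8.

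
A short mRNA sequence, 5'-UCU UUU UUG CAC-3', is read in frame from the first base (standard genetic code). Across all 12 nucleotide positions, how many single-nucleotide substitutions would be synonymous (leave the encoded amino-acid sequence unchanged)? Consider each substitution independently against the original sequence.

Codon 1 (UCU, Ser): 3 synonymous substitutions.
Codon 2 (UUU, Phe): 1 synonymous substitution.
Codon 3 (UUG, Leu): 2 synonymous substitutions.
Codon 4 (CAC, His): 1 synonymous substitution.
Total: 3 + 1 + 2 + 1 = 7.

7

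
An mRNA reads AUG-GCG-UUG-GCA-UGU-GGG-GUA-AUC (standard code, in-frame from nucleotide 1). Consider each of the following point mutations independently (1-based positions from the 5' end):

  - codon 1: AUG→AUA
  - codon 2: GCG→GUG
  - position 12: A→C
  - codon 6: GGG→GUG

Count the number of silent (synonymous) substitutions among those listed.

1

Codon 1: AUG (Met) → AUA (Ile) — missense.
Codon 2: GCG (Ala) → GUG (Val) — missense.
Codon 4: GCA (Ala) → GCC (Ala) — synonymous.
Codon 6: GGG (Gly) → GUG (Val) — missense.
Synonymous: 1 of 4.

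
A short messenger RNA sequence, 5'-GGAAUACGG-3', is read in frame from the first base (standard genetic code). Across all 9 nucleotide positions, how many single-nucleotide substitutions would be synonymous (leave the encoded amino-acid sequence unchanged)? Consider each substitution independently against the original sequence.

9

Codon 1 (GGA, Gly): 3 synonymous substitutions.
Codon 2 (AUA, Ile): 2 synonymous substitutions.
Codon 3 (CGG, Arg): 4 synonymous substitutions.
Total: 3 + 2 + 4 = 9.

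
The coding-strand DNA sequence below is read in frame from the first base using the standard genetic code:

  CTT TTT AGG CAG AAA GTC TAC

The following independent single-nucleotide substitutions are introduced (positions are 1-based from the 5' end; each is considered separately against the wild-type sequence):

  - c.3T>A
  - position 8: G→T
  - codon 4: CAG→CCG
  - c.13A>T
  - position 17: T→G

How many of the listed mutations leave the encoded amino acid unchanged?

1

Codon 1: CTT (Leu) → CTA (Leu) — synonymous.
Codon 3: AGG (Arg) → ATG (Met) — missense.
Codon 4: CAG (Gln) → CCG (Pro) — missense.
Codon 5: AAA (Lys) → TAA (Stop) — nonsense.
Codon 6: GTC (Val) → GGC (Gly) — missense.
Synonymous: 1 of 5.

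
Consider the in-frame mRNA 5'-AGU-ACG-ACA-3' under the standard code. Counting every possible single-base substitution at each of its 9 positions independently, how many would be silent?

Codon 1 (AGU, Ser): 1 synonymous substitution.
Codon 2 (ACG, Thr): 3 synonymous substitutions.
Codon 3 (ACA, Thr): 3 synonymous substitutions.
Total: 1 + 3 + 3 = 7.

7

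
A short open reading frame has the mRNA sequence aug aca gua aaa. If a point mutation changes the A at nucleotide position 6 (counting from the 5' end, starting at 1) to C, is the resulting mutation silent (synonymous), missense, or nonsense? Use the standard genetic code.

Position 6 falls in codon 2: ACA → Thr.
After the substitution the codon is ACC → Thr.
Both encode Thr, so the change is synonymous.

silent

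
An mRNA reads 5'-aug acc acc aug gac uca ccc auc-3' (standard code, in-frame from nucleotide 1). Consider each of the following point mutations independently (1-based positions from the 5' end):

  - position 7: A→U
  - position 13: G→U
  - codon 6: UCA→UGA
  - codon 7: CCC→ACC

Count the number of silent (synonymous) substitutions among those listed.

0

Codon 3: ACC (Thr) → UCC (Ser) — missense.
Codon 5: GAC (Asp) → UAC (Tyr) — missense.
Codon 6: UCA (Ser) → UGA (Stop) — nonsense.
Codon 7: CCC (Pro) → ACC (Thr) — missense.
Synonymous: 0 of 4.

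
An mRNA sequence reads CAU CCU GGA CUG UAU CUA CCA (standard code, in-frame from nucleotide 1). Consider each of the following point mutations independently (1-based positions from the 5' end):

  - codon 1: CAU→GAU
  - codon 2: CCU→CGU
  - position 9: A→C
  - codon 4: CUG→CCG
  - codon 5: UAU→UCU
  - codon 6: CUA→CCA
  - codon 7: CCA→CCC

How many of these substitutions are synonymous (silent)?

2

Codon 1: CAU (His) → GAU (Asp) — missense.
Codon 2: CCU (Pro) → CGU (Arg) — missense.
Codon 3: GGA (Gly) → GGC (Gly) — synonymous.
Codon 4: CUG (Leu) → CCG (Pro) — missense.
Codon 5: UAU (Tyr) → UCU (Ser) — missense.
Codon 6: CUA (Leu) → CCA (Pro) — missense.
Codon 7: CCA (Pro) → CCC (Pro) — synonymous.
Synonymous: 2 of 7.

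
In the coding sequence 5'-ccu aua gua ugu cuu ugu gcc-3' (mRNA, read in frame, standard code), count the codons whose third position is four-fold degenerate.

Codon 1 CCU (Pro): third position 4-fold.
Codon 2 AUA (Ile): third position 3-fold.
Codon 3 GUA (Val): third position 4-fold.
Codon 4 UGU (Cys): third position 2-fold.
Codon 5 CUU (Leu): third position 4-fold.
Codon 6 UGU (Cys): third position 2-fold.
Codon 7 GCC (Ala): third position 4-fold.
Four-fold degenerate third positions: 4.

4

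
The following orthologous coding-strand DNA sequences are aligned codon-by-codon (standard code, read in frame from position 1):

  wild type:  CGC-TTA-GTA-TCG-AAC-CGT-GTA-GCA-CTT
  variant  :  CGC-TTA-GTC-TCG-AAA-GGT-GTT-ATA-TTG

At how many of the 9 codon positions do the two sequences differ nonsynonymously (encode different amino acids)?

Codon 1: CGC Arg / CGC Arg — identical.
Codon 2: TTA Leu / TTA Leu — identical.
Codon 3: GTA Val / GTC Val — synonymous.
Codon 4: TCG Ser / TCG Ser — identical.
Codon 5: AAC Asn / AAA Lys — nonsynonymous.
Codon 6: CGT Arg / GGT Gly — nonsynonymous.
Codon 7: GTA Val / GTT Val — synonymous.
Codon 8: GCA Ala / ATA Ile — nonsynonymous.
Codon 9: CTT Leu / TTG Leu — synonymous.
Nonsynonymous differences: 3.

3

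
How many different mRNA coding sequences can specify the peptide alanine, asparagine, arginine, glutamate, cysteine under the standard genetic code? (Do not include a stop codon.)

192

Ala: 4 codons.
Asn: 2 codons.
Arg: 6 codons.
Glu: 2 codons.
Cys: 2 codons.
4 × 2 × 6 × 2 × 2 = 192.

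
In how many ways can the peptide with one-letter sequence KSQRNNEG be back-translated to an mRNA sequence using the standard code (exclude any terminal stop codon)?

4608

Lys: 2 codons.
Ser: 6 codons.
Gln: 2 codons.
Arg: 6 codons.
Asn: 2 codons.
Asn: 2 codons.
Glu: 2 codons.
Gly: 4 codons.
2 × 6 × 2 × 6 × 2 × 2 × 2 × 4 = 4608.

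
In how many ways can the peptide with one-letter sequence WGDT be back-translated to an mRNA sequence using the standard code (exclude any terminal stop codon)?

32

Trp: 1 codon.
Gly: 4 codons.
Asp: 2 codons.
Thr: 4 codons.
1 × 4 × 2 × 4 = 32.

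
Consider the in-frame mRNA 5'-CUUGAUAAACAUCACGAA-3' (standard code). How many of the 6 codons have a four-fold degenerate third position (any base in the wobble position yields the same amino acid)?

Codon 1 CUU (Leu): third position 4-fold.
Codon 2 GAU (Asp): third position 2-fold.
Codon 3 AAA (Lys): third position 2-fold.
Codon 4 CAU (His): third position 2-fold.
Codon 5 CAC (His): third position 2-fold.
Codon 6 GAA (Glu): third position 2-fold.
Four-fold degenerate third positions: 1.

1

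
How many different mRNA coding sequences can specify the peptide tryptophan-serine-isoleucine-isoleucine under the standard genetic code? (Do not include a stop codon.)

54

Trp: 1 codon.
Ser: 6 codons.
Ile: 3 codons.
Ile: 3 codons.
1 × 6 × 3 × 3 = 54.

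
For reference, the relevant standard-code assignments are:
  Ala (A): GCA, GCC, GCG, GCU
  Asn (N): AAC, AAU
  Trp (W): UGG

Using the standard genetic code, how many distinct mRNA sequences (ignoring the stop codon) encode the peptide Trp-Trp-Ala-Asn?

Trp: 1 codon.
Trp: 1 codon.
Ala: 4 codons.
Asn: 2 codons.
1 × 1 × 4 × 2 = 8.

8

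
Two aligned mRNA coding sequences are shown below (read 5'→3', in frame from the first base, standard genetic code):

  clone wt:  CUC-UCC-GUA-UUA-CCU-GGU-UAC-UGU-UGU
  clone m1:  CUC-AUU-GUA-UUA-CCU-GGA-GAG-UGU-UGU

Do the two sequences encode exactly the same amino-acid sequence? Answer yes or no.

no

Codon 1: CUC Leu / CUC Leu — identical.
Codon 2: UCC Ser / AUU Ile — nonsynonymous.
Codon 3: GUA Val / GUA Val — identical.
Codon 4: UUA Leu / UUA Leu — identical.
Codon 5: CCU Pro / CCU Pro — identical.
Codon 6: GGU Gly / GGA Gly — synonymous.
Codon 7: UAC Tyr / GAG Glu — nonsynonymous.
Codon 8: UGU Cys / UGU Cys — identical.
Codon 9: UGU Cys / UGU Cys — identical.
Nonsynonymous differences: 2 → different protein.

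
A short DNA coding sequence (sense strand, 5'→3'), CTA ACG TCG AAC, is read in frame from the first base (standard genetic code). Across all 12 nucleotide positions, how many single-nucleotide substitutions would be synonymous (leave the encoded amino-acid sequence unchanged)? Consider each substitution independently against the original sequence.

Codon 1 (CTA, Leu): 4 synonymous substitutions.
Codon 2 (ACG, Thr): 3 synonymous substitutions.
Codon 3 (TCG, Ser): 3 synonymous substitutions.
Codon 4 (AAC, Asn): 1 synonymous substitution.
Total: 4 + 3 + 3 + 1 = 11.

11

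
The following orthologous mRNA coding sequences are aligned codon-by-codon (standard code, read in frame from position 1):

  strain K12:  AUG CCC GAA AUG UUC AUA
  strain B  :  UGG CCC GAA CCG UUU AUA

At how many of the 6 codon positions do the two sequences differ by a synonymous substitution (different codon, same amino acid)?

1

Codon 1: AUG Met / UGG Trp — nonsynonymous.
Codon 2: CCC Pro / CCC Pro — identical.
Codon 3: GAA Glu / GAA Glu — identical.
Codon 4: AUG Met / CCG Pro — nonsynonymous.
Codon 5: UUC Phe / UUU Phe — synonymous.
Codon 6: AUA Ile / AUA Ile — identical.
Synonymous differences: 1.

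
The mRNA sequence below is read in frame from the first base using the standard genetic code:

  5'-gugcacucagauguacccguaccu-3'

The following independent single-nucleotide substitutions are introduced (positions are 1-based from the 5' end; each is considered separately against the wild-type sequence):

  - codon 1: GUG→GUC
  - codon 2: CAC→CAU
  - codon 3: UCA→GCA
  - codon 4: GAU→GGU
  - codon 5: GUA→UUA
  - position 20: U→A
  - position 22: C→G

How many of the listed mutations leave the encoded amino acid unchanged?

2

Codon 1: GUG (Val) → GUC (Val) — synonymous.
Codon 2: CAC (His) → CAU (His) — synonymous.
Codon 3: UCA (Ser) → GCA (Ala) — missense.
Codon 4: GAU (Asp) → GGU (Gly) — missense.
Codon 5: GUA (Val) → UUA (Leu) — missense.
Codon 7: GUA (Val) → GAA (Glu) — missense.
Codon 8: CCU (Pro) → GCU (Ala) — missense.
Synonymous: 2 of 7.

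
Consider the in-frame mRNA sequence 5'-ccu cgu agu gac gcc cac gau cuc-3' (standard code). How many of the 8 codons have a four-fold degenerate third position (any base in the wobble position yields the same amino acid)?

Codon 1 CCU (Pro): third position 4-fold.
Codon 2 CGU (Arg): third position 4-fold.
Codon 3 AGU (Ser): third position 2-fold.
Codon 4 GAC (Asp): third position 2-fold.
Codon 5 GCC (Ala): third position 4-fold.
Codon 6 CAC (His): third position 2-fold.
Codon 7 GAU (Asp): third position 2-fold.
Codon 8 CUC (Leu): third position 4-fold.
Four-fold degenerate third positions: 4.

4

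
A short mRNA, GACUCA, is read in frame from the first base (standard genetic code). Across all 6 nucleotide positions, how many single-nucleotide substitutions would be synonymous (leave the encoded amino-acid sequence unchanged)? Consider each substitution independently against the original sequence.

4

Codon 1 (GAC, Asp): 1 synonymous substitution.
Codon 2 (UCA, Ser): 3 synonymous substitutions.
Total: 1 + 3 = 4.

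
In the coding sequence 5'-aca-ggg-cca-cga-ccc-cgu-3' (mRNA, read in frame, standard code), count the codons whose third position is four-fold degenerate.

Codon 1 ACA (Thr): third position 4-fold.
Codon 2 GGG (Gly): third position 4-fold.
Codon 3 CCA (Pro): third position 4-fold.
Codon 4 CGA (Arg): third position 4-fold.
Codon 5 CCC (Pro): third position 4-fold.
Codon 6 CGU (Arg): third position 4-fold.
Four-fold degenerate third positions: 6.

6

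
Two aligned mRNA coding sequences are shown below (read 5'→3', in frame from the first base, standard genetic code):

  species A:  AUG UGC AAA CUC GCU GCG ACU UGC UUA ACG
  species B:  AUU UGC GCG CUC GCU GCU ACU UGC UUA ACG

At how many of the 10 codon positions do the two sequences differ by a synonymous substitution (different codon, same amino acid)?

Codon 1: AUG Met / AUU Ile — nonsynonymous.
Codon 2: UGC Cys / UGC Cys — identical.
Codon 3: AAA Lys / GCG Ala — nonsynonymous.
Codon 4: CUC Leu / CUC Leu — identical.
Codon 5: GCU Ala / GCU Ala — identical.
Codon 6: GCG Ala / GCU Ala — synonymous.
Codon 7: ACU Thr / ACU Thr — identical.
Codon 8: UGC Cys / UGC Cys — identical.
Codon 9: UUA Leu / UUA Leu — identical.
Codon 10: ACG Thr / ACG Thr — identical.
Synonymous differences: 1.

1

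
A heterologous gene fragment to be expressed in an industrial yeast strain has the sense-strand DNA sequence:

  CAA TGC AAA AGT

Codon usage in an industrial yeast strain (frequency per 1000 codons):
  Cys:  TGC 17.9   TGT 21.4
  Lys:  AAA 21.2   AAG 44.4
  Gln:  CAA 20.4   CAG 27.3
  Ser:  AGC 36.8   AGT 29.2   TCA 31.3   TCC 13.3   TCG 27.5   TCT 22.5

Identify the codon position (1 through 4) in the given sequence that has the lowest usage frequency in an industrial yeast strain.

Codon 1 CAA (Gln): 20.4 per 1000.
Codon 2 TGC (Cys): 17.9 per 1000.
Codon 3 AAA (Lys): 21.2 per 1000.
Codon 4 AGT (Ser): 29.2 per 1000.
Lowest frequency is 17.9 at codon 2.

2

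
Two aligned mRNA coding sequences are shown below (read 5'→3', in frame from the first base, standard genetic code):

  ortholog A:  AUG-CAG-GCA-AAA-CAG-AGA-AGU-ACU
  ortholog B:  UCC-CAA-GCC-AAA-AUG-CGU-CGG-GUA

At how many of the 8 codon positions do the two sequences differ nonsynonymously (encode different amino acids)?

Codon 1: AUG Met / UCC Ser — nonsynonymous.
Codon 2: CAG Gln / CAA Gln — synonymous.
Codon 3: GCA Ala / GCC Ala — synonymous.
Codon 4: AAA Lys / AAA Lys — identical.
Codon 5: CAG Gln / AUG Met — nonsynonymous.
Codon 6: AGA Arg / CGU Arg — synonymous.
Codon 7: AGU Ser / CGG Arg — nonsynonymous.
Codon 8: ACU Thr / GUA Val — nonsynonymous.
Nonsynonymous differences: 4.

4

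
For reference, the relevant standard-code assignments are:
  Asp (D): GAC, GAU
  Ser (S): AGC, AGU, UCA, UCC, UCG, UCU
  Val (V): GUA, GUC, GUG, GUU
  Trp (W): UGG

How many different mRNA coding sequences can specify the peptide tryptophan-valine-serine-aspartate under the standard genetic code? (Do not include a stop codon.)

Trp: 1 codon.
Val: 4 codons.
Ser: 6 codons.
Asp: 2 codons.
1 × 4 × 6 × 2 = 48.

48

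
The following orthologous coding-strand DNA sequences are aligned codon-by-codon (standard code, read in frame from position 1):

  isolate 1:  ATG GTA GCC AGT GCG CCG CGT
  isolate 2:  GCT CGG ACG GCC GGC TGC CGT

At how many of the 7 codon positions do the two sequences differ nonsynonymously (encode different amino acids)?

6

Codon 1: ATG Met / GCT Ala — nonsynonymous.
Codon 2: GTA Val / CGG Arg — nonsynonymous.
Codon 3: GCC Ala / ACG Thr — nonsynonymous.
Codon 4: AGT Ser / GCC Ala — nonsynonymous.
Codon 5: GCG Ala / GGC Gly — nonsynonymous.
Codon 6: CCG Pro / TGC Cys — nonsynonymous.
Codon 7: CGT Arg / CGT Arg — identical.
Nonsynonymous differences: 6.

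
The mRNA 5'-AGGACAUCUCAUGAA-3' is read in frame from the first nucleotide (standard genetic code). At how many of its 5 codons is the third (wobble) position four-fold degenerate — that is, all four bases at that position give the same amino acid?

Codon 1 AGG (Arg): third position 2-fold.
Codon 2 ACA (Thr): third position 4-fold.
Codon 3 UCU (Ser): third position 4-fold.
Codon 4 CAU (His): third position 2-fold.
Codon 5 GAA (Glu): third position 2-fold.
Four-fold degenerate third positions: 2.

2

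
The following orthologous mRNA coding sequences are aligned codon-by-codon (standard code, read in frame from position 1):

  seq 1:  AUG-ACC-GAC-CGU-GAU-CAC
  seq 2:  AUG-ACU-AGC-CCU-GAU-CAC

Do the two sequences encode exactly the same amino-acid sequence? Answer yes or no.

Codon 1: AUG Met / AUG Met — identical.
Codon 2: ACC Thr / ACU Thr — synonymous.
Codon 3: GAC Asp / AGC Ser — nonsynonymous.
Codon 4: CGU Arg / CCU Pro — nonsynonymous.
Codon 5: GAU Asp / GAU Asp — identical.
Codon 6: CAC His / CAC His — identical.
Nonsynonymous differences: 2 → different protein.

no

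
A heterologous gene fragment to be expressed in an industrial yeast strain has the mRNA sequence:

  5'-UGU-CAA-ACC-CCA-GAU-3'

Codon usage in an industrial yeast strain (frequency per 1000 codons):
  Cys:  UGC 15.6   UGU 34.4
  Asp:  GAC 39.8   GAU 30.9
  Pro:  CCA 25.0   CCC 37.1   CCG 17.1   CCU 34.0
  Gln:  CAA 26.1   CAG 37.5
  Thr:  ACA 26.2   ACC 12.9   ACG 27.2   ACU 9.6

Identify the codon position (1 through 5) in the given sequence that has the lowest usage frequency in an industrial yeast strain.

3

Codon 1 UGU (Cys): 34.4 per 1000.
Codon 2 CAA (Gln): 26.1 per 1000.
Codon 3 ACC (Thr): 12.9 per 1000.
Codon 4 CCA (Pro): 25.0 per 1000.
Codon 5 GAU (Asp): 30.9 per 1000.
Lowest frequency is 12.9 at codon 3.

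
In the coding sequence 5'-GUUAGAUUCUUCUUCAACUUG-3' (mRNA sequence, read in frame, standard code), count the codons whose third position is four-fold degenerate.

Codon 1 GUU (Val): third position 4-fold.
Codon 2 AGA (Arg): third position 2-fold.
Codon 3 UUC (Phe): third position 2-fold.
Codon 4 UUC (Phe): third position 2-fold.
Codon 5 UUC (Phe): third position 2-fold.
Codon 6 AAC (Asn): third position 2-fold.
Codon 7 UUG (Leu): third position 2-fold.
Four-fold degenerate third positions: 1.

1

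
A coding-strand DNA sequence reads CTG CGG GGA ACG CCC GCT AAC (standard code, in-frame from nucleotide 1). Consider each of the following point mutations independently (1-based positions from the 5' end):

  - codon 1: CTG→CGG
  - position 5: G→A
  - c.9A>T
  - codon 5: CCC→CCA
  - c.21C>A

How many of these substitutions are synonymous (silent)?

Codon 1: CTG (Leu) → CGG (Arg) — missense.
Codon 2: CGG (Arg) → CAG (Gln) — missense.
Codon 3: GGA (Gly) → GGT (Gly) — synonymous.
Codon 5: CCC (Pro) → CCA (Pro) — synonymous.
Codon 7: AAC (Asn) → AAA (Lys) — missense.
Synonymous: 2 of 5.

2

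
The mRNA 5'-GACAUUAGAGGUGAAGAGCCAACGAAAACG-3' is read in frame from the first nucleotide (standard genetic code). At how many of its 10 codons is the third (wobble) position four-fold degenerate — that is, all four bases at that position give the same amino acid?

4

Codon 1 GAC (Asp): third position 2-fold.
Codon 2 AUU (Ile): third position 3-fold.
Codon 3 AGA (Arg): third position 2-fold.
Codon 4 GGU (Gly): third position 4-fold.
Codon 5 GAA (Glu): third position 2-fold.
Codon 6 GAG (Glu): third position 2-fold.
Codon 7 CCA (Pro): third position 4-fold.
Codon 8 ACG (Thr): third position 4-fold.
Codon 9 AAA (Lys): third position 2-fold.
Codon 10 ACG (Thr): third position 4-fold.
Four-fold degenerate third positions: 4.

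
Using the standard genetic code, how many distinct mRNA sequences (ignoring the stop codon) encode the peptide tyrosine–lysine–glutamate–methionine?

8

Tyr: 2 codons.
Lys: 2 codons.
Glu: 2 codons.
Met: 1 codon.
2 × 2 × 2 × 1 = 8.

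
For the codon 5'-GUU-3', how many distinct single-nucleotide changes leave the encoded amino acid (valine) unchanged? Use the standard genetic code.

Position 1: none → 0 synonymous.
Position 2: none → 0 synonymous.
Position 3: GUC, GUA, GUG → 3 synonymous.
Total: 0 + 0 + 3 = 3.

3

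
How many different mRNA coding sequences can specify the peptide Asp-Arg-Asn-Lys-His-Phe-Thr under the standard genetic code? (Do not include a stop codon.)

Asp: 2 codons.
Arg: 6 codons.
Asn: 2 codons.
Lys: 2 codons.
His: 2 codons.
Phe: 2 codons.
Thr: 4 codons.
2 × 6 × 2 × 2 × 2 × 2 × 4 = 768.

768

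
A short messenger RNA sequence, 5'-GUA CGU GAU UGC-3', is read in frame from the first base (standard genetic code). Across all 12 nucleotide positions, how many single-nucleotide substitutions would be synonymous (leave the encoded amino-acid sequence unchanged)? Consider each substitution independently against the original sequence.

Codon 1 (GUA, Val): 3 synonymous substitutions.
Codon 2 (CGU, Arg): 3 synonymous substitutions.
Codon 3 (GAU, Asp): 1 synonymous substitution.
Codon 4 (UGC, Cys): 1 synonymous substitution.
Total: 3 + 3 + 1 + 1 = 8.

8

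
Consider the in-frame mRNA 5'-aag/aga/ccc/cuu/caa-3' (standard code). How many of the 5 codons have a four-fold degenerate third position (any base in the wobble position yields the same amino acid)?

Codon 1 AAG (Lys): third position 2-fold.
Codon 2 AGA (Arg): third position 2-fold.
Codon 3 CCC (Pro): third position 4-fold.
Codon 4 CUU (Leu): third position 4-fold.
Codon 5 CAA (Gln): third position 2-fold.
Four-fold degenerate third positions: 2.

2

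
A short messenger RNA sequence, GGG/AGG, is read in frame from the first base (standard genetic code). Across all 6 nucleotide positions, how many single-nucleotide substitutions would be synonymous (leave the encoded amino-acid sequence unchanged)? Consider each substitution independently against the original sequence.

5

Codon 1 (GGG, Gly): 3 synonymous substitutions.
Codon 2 (AGG, Arg): 2 synonymous substitutions.
Total: 3 + 2 = 5.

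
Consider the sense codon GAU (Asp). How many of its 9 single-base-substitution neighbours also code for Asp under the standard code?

Position 1: none → 0 synonymous.
Position 2: none → 0 synonymous.
Position 3: GAC → 1 synonymous.
Total: 0 + 0 + 1 = 1.

1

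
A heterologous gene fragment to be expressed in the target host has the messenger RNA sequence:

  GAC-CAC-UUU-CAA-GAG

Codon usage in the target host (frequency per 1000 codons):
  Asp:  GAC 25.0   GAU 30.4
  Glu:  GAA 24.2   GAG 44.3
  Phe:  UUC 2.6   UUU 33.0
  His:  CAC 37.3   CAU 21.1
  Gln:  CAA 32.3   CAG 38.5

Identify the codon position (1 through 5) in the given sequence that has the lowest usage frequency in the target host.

1

Codon 1 GAC (Asp): 25.0 per 1000.
Codon 2 CAC (His): 37.3 per 1000.
Codon 3 UUU (Phe): 33.0 per 1000.
Codon 4 CAA (Gln): 32.3 per 1000.
Codon 5 GAG (Glu): 44.3 per 1000.
Lowest frequency is 25.0 at codon 1.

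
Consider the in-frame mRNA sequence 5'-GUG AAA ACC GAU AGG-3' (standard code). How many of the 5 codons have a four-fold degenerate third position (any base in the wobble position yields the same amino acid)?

2

Codon 1 GUG (Val): third position 4-fold.
Codon 2 AAA (Lys): third position 2-fold.
Codon 3 ACC (Thr): third position 4-fold.
Codon 4 GAU (Asp): third position 2-fold.
Codon 5 AGG (Arg): third position 2-fold.
Four-fold degenerate third positions: 2.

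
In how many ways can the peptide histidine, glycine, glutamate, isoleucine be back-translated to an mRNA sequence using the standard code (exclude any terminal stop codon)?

His: 2 codons.
Gly: 4 codons.
Glu: 2 codons.
Ile: 3 codons.
2 × 4 × 2 × 3 = 48.

48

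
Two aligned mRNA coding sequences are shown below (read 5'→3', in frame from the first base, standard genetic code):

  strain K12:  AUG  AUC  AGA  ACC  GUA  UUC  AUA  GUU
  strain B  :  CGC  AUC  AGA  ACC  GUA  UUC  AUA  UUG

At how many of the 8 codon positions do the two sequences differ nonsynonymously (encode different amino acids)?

Codon 1: AUG Met / CGC Arg — nonsynonymous.
Codon 2: AUC Ile / AUC Ile — identical.
Codon 3: AGA Arg / AGA Arg — identical.
Codon 4: ACC Thr / ACC Thr — identical.
Codon 5: GUA Val / GUA Val — identical.
Codon 6: UUC Phe / UUC Phe — identical.
Codon 7: AUA Ile / AUA Ile — identical.
Codon 8: GUU Val / UUG Leu — nonsynonymous.
Nonsynonymous differences: 2.

2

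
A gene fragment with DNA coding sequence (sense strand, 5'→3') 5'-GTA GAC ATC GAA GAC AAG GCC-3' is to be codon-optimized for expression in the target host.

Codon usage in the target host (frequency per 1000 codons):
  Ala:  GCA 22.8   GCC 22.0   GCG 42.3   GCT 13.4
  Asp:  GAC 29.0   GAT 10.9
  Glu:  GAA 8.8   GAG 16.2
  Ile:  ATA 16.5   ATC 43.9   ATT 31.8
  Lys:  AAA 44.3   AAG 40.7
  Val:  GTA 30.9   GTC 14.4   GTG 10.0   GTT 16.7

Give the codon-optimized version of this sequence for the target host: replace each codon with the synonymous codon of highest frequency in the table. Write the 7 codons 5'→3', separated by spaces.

GTA GAC ATC GAG GAC AAA GCG

Codon 1 (Val): best is GTA at 30.9.
Codon 2 (Asp): best is GAC at 29.0.
Codon 3 (Ile): best is ATC at 43.9.
Codon 4 (Glu): best is GAG at 16.2.
Codon 5 (Asp): best is GAC at 29.0.
Codon 6 (Lys): best is AAA at 44.3.
Codon 7 (Ala): best is GCG at 42.3.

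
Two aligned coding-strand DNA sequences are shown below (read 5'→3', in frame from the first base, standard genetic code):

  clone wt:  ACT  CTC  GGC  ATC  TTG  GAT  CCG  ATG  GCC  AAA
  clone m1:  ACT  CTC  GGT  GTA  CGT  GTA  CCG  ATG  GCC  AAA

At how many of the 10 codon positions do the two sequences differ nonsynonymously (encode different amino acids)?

3

Codon 1: ACT Thr / ACT Thr — identical.
Codon 2: CTC Leu / CTC Leu — identical.
Codon 3: GGC Gly / GGT Gly — synonymous.
Codon 4: ATC Ile / GTA Val — nonsynonymous.
Codon 5: TTG Leu / CGT Arg — nonsynonymous.
Codon 6: GAT Asp / GTA Val — nonsynonymous.
Codon 7: CCG Pro / CCG Pro — identical.
Codon 8: ATG Met / ATG Met — identical.
Codon 9: GCC Ala / GCC Ala — identical.
Codon 10: AAA Lys / AAA Lys — identical.
Nonsynonymous differences: 3.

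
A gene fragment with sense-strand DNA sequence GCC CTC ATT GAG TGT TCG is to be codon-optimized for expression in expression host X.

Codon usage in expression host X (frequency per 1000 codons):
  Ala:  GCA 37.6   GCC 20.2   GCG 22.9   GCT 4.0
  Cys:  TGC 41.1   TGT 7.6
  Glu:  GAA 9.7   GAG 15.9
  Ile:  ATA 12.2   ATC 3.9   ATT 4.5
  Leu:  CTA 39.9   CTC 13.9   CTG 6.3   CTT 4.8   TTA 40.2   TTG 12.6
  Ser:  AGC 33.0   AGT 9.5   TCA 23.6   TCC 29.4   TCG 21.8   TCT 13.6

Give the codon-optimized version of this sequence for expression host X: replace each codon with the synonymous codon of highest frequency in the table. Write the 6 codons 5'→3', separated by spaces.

Codon 1 (Ala): best is GCA at 37.6.
Codon 2 (Leu): best is TTA at 40.2.
Codon 3 (Ile): best is ATA at 12.2.
Codon 4 (Glu): best is GAG at 15.9.
Codon 5 (Cys): best is TGC at 41.1.
Codon 6 (Ser): best is AGC at 33.0.

GCA TTA ATA GAG TGC AGC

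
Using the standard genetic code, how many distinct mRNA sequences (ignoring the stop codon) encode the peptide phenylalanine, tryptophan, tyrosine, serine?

24

Phe: 2 codons.
Trp: 1 codon.
Tyr: 2 codons.
Ser: 6 codons.
2 × 1 × 2 × 6 = 24.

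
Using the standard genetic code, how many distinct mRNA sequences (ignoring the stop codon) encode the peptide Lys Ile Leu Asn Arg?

Lys: 2 codons.
Ile: 3 codons.
Leu: 6 codons.
Asn: 2 codons.
Arg: 6 codons.
2 × 3 × 6 × 2 × 6 = 432.

432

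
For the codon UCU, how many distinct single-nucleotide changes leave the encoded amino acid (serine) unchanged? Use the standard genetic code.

Position 1: none → 0 synonymous.
Position 2: none → 0 synonymous.
Position 3: UCC, UCA, UCG → 3 synonymous.
Total: 0 + 0 + 3 = 3.

3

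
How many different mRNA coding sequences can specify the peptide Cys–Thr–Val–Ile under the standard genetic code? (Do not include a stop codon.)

96

Cys: 2 codons.
Thr: 4 codons.
Val: 4 codons.
Ile: 3 codons.
2 × 4 × 4 × 3 = 96.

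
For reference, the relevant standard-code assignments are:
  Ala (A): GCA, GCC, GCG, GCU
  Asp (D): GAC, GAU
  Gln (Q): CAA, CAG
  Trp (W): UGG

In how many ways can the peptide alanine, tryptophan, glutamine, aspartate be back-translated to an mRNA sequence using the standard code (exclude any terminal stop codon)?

Ala: 4 codons.
Trp: 1 codon.
Gln: 2 codons.
Asp: 2 codons.
4 × 1 × 2 × 2 = 16.

16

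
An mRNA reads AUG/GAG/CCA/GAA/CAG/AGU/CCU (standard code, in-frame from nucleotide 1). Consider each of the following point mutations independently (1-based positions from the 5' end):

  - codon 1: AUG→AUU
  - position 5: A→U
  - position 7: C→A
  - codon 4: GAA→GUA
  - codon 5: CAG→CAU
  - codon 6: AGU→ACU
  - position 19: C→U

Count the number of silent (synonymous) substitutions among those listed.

Codon 1: AUG (Met) → AUU (Ile) — missense.
Codon 2: GAG (Glu) → GUG (Val) — missense.
Codon 3: CCA (Pro) → ACA (Thr) — missense.
Codon 4: GAA (Glu) → GUA (Val) — missense.
Codon 5: CAG (Gln) → CAU (His) — missense.
Codon 6: AGU (Ser) → ACU (Thr) — missense.
Codon 7: CCU (Pro) → UCU (Ser) — missense.
Synonymous: 0 of 7.

0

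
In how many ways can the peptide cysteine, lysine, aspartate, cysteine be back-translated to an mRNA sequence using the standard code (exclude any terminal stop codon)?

16

Cys: 2 codons.
Lys: 2 codons.
Asp: 2 codons.
Cys: 2 codons.
2 × 2 × 2 × 2 = 16.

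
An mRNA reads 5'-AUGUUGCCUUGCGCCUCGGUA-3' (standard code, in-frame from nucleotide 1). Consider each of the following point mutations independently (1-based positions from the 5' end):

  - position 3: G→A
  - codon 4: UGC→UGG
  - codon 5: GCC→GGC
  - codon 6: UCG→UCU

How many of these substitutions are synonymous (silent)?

1

Codon 1: AUG (Met) → AUA (Ile) — missense.
Codon 4: UGC (Cys) → UGG (Trp) — missense.
Codon 5: GCC (Ala) → GGC (Gly) — missense.
Codon 6: UCG (Ser) → UCU (Ser) — synonymous.
Synonymous: 1 of 4.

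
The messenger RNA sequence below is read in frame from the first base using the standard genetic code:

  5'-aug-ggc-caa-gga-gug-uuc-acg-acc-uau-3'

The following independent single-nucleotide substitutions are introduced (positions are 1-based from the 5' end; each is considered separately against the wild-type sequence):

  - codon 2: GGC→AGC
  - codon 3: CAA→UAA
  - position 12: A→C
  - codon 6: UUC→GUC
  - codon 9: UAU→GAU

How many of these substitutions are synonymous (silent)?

Codon 2: GGC (Gly) → AGC (Ser) — missense.
Codon 3: CAA (Gln) → UAA (Stop) — nonsense.
Codon 4: GGA (Gly) → GGC (Gly) — synonymous.
Codon 6: UUC (Phe) → GUC (Val) — missense.
Codon 9: UAU (Tyr) → GAU (Asp) — missense.
Synonymous: 1 of 5.

1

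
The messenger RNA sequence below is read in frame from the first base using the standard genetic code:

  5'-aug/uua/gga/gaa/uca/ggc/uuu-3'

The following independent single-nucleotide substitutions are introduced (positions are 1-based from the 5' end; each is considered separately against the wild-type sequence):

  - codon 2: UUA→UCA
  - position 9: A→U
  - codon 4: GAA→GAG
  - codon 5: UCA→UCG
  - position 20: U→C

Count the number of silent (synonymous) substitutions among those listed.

3

Codon 2: UUA (Leu) → UCA (Ser) — missense.
Codon 3: GGA (Gly) → GGU (Gly) — synonymous.
Codon 4: GAA (Glu) → GAG (Glu) — synonymous.
Codon 5: UCA (Ser) → UCG (Ser) — synonymous.
Codon 7: UUU (Phe) → UCU (Ser) — missense.
Synonymous: 3 of 5.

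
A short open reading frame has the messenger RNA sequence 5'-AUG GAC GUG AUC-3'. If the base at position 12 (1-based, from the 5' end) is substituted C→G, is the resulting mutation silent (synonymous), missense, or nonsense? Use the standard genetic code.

missense

Position 12 falls in codon 4: AUC → Ile.
After the substitution the codon is AUG → Met.
Ile ≠ Met, so this is a missense mutation.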